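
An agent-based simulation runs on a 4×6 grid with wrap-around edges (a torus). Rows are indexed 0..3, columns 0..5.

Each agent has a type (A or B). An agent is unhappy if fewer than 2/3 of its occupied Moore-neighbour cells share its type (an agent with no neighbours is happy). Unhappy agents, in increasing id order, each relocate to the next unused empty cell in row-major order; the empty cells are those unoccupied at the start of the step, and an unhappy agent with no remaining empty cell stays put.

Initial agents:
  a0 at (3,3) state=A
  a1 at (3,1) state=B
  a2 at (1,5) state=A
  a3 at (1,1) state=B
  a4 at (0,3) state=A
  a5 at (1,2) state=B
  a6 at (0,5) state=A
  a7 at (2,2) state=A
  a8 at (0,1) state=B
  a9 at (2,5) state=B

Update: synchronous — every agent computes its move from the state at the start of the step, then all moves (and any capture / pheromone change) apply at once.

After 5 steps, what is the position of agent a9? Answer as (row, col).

t=1: a0@(3,3):A a1@(0,0):B a2@(0,2):A a3@(1,1):B a4@(0,4):A a5@(1,0):B a6@(0,5):A a7@(1,3):A a8@(0,1):B a9@(1,4):B
t=2: a0@(3,3):A a1@(0,0):B a2@(0,3):A a3@(1,1):B a4@(0,4):A a5@(1,0):B a6@(1,2):A a7@(1,3):A a8@(0,1):B a9@(1,5):B
t=3: a0@(3,3):A a1@(0,0):B a2@(0,3):A a3@(1,1):B a4@(0,4):A a5@(1,0):B a6@(0,2):A a7@(1,3):A a8@(0,1):B a9@(1,5):B
t=4: a0@(3,3):A a1@(0,0):B a2@(0,3):A a3@(1,1):B a4@(0,4):A a5@(1,0):B a6@(0,5):A a7@(1,3):A a8@(0,1):B a9@(1,5):B
t=5: a0@(3,3):A a1@(0,0):B a2@(0,3):A a3@(1,1):B a4@(0,4):A a5@(1,0):B a6@(0,2):A a7@(1,3):A a8@(0,1):B a9@(1,2):B

(1, 2)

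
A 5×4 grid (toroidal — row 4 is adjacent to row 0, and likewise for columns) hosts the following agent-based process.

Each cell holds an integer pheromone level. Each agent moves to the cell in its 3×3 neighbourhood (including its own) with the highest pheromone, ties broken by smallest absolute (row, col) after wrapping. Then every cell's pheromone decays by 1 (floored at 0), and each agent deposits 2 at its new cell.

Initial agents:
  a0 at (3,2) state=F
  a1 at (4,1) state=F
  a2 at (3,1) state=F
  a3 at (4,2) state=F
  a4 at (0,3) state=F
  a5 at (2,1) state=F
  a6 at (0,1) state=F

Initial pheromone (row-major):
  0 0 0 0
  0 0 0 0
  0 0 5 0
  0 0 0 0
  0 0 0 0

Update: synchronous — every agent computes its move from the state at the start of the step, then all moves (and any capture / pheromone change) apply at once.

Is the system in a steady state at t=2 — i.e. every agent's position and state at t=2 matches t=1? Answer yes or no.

no

t=1: a0@(2,2) a1@(0,0) a2@(2,2) a3@(0,1) a4@(0,0) a5@(2,2) a6@(0,0) | pheromone: 6 2 0 0 / 0 0 0 0 / 0 0 10 0 / 0 0 0 0 / 0 0 0 0
t=2: a0@(2,2) a1@(0,0) a2@(2,2) a3@(0,0) a4@(0,0) a5@(2,2) a6@(0,0) | pheromone: 13 1 0 0 / 0 0 0 0 / 0 0 15 0 / 0 0 0 0 / 0 0 0 0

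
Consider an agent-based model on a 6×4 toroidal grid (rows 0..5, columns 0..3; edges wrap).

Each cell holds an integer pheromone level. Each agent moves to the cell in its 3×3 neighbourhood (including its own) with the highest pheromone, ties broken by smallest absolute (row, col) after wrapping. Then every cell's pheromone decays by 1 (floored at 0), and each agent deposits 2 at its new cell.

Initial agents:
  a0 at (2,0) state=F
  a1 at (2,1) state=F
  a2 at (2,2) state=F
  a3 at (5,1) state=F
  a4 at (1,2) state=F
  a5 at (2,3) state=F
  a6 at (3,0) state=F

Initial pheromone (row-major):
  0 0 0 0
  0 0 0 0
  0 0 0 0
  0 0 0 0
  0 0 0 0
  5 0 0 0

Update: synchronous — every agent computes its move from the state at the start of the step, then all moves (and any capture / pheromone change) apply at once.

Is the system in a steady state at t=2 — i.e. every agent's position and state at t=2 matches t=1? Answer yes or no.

no

t=1: a0@(1,0) a1@(1,0) a2@(1,1) a3@(5,0) a4@(0,1) a5@(1,0) a6@(2,0) | pheromone: 0 2 0 0 / 6 2 0 0 / 2 0 0 0 / 0 0 0 0 / 0 0 0 0 / 6 0 0 0
t=2: a0@(1,0) a1@(1,0) a2@(1,0) a3@(5,0) a4@(1,0) a5@(1,0) a6@(1,0) | pheromone: 0 1 0 0 / 17 1 0 0 / 1 0 0 0 / 0 0 0 0 / 0 0 0 0 / 7 0 0 0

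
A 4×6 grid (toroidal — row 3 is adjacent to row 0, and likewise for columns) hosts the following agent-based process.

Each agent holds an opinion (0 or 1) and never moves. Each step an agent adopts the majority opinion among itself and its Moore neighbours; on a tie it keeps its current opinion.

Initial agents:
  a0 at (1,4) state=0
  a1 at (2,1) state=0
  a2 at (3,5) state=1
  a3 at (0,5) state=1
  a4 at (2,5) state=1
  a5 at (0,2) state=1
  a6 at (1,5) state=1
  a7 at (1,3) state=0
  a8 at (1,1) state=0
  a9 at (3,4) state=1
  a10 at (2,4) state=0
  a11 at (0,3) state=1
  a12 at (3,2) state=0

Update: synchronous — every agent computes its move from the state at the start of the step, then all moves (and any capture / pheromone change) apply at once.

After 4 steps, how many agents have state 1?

9

t=1: a0@(1,4):1 a1@(2,1):0 a2@(3,5):1 a3@(0,5):1 a4@(2,5):1 a5@(0,2):0 a6@(1,5):1 a7@(1,3):0 a8@(1,1):0 a9@(3,4):1 a10@(2,4):1 a11@(0,3):1 a12@(3,2):0
t=2: a0@(1,4):1 a1@(2,1):0 a2@(3,5):1 a3@(0,5):1 a4@(2,5):1 a5@(0,2):0 a6@(1,5):1 a7@(1,3):1 a8@(1,1):0 a9@(3,4):1 a10@(2,4):1 a11@(0,3):1 a12@(3,2):0
t=3: (unchanged — steady state)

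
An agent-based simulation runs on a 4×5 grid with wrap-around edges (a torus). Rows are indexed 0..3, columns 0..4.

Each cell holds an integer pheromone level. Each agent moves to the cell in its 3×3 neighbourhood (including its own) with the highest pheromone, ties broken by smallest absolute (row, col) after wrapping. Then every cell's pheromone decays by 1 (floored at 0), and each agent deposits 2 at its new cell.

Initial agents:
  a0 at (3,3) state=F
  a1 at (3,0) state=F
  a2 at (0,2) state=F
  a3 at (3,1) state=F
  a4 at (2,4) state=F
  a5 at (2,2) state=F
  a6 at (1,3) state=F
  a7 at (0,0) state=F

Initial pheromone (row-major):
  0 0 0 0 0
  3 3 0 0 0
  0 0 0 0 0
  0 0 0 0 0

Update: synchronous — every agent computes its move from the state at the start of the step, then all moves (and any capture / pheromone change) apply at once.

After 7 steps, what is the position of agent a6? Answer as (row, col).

(1, 0)

t=1: a0@(0,2) a1@(0,0) a2@(1,1) a3@(0,0) a4@(1,0) a5@(1,1) a6@(0,2) a7@(1,0) | pheromone: 4 0 4 0 0 / 6 6 0 0 0 / 0 0 0 0 0 / 0 0 0 0 0
t=2: a0@(1,1) a1@(1,0) a2@(1,0) a3@(1,0) a4@(1,0) a5@(1,0) a6@(1,1) a7@(1,0) | pheromone: 3 0 3 0 0 / 17 9 0 0 0 / 0 0 0 0 0 / 0 0 0 0 0
t=3: a0@(1,0) a1@(1,0) a2@(1,0) a3@(1,0) a4@(1,0) a5@(1,0) a6@(1,0) a7@(1,0) | pheromone: 2 0 2 0 0 / 32 8 0 0 0 / 0 0 0 0 0 / 0 0 0 0 0
t=4: a0@(1,0) a1@(1,0) a2@(1,0) a3@(1,0) a4@(1,0) a5@(1,0) a6@(1,0) a7@(1,0) | pheromone: 1 0 1 0 0 / 47 7 0 0 0 / 0 0 0 0 0 / 0 0 0 0 0
t=5: a0@(1,0) a1@(1,0) a2@(1,0) a3@(1,0) a4@(1,0) a5@(1,0) a6@(1,0) a7@(1,0) | pheromone: 0 0 0 0 0 / 62 6 0 0 0 / 0 0 0 0 0 / 0 0 0 0 0
t=6: a0@(1,0) a1@(1,0) a2@(1,0) a3@(1,0) a4@(1,0) a5@(1,0) a6@(1,0) a7@(1,0) | pheromone: 0 0 0 0 0 / 77 5 0 0 0 / 0 0 0 0 0 / 0 0 0 0 0
t=7: a0@(1,0) a1@(1,0) a2@(1,0) a3@(1,0) a4@(1,0) a5@(1,0) a6@(1,0) a7@(1,0) | pheromone: 0 0 0 0 0 / 92 4 0 0 0 / 0 0 0 0 0 / 0 0 0 0 0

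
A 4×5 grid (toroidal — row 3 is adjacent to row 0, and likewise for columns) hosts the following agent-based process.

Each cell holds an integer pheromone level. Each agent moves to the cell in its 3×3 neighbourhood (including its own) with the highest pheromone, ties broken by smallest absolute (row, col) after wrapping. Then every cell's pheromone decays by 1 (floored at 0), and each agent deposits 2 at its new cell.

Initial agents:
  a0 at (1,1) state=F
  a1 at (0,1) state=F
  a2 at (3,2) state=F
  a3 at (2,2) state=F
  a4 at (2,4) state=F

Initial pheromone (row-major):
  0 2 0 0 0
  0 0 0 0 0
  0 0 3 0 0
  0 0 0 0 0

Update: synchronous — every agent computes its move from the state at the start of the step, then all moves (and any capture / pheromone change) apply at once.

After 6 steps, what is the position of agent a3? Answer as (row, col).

(2, 2)

t=1: a0@(2,2) a1@(0,1) a2@(2,2) a3@(2,2) a4@(1,0) | pheromone: 0 3 0 0 0 / 2 0 0 0 0 / 0 0 8 0 0 / 0 0 0 0 0
t=2: a0@(2,2) a1@(0,1) a2@(2,2) a3@(2,2) a4@(0,1) | pheromone: 0 6 0 0 0 / 1 0 0 0 0 / 0 0 13 0 0 / 0 0 0 0 0
t=3: a0@(2,2) a1@(0,1) a2@(2,2) a3@(2,2) a4@(0,1) | pheromone: 0 9 0 0 0 / 0 0 0 0 0 / 0 0 18 0 0 / 0 0 0 0 0
t=4: a0@(2,2) a1@(0,1) a2@(2,2) a3@(2,2) a4@(0,1) | pheromone: 0 12 0 0 0 / 0 0 0 0 0 / 0 0 23 0 0 / 0 0 0 0 0
t=5: a0@(2,2) a1@(0,1) a2@(2,2) a3@(2,2) a4@(0,1) | pheromone: 0 15 0 0 0 / 0 0 0 0 0 / 0 0 28 0 0 / 0 0 0 0 0
t=6: a0@(2,2) a1@(0,1) a2@(2,2) a3@(2,2) a4@(0,1) | pheromone: 0 18 0 0 0 / 0 0 0 0 0 / 0 0 33 0 0 / 0 0 0 0 0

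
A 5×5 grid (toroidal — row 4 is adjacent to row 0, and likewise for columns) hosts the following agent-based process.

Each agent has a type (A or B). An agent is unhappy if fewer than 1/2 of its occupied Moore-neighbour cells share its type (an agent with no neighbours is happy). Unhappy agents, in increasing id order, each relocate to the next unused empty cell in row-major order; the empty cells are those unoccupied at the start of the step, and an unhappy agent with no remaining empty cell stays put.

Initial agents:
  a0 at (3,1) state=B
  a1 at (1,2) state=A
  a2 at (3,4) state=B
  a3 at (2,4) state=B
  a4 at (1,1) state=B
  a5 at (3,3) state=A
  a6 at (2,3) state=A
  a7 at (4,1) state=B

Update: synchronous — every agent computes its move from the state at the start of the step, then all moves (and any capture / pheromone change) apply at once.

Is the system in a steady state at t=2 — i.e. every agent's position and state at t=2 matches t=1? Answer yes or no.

t=1: a0@(3,1):B a1@(1,2):A a2@(0,0):B a3@(0,1):B a4@(0,2):B a5@(0,3):A a6@(2,3):A a7@(4,1):B
t=2: (unchanged — steady state)

yes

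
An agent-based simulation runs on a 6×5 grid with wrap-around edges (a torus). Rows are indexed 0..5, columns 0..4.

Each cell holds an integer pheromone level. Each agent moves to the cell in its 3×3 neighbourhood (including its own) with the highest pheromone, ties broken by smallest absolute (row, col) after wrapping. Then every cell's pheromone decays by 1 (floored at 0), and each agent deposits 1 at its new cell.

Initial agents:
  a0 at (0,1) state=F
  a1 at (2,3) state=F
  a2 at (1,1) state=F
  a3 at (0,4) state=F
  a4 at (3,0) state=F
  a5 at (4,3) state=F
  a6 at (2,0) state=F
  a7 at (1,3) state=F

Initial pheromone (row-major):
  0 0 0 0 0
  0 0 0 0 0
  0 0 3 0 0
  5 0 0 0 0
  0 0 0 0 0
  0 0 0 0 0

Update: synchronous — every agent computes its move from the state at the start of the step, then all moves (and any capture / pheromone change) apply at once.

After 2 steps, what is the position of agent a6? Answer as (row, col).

(3, 0)

t=1: a0@(0,0) a1@(2,2) a2@(2,2) a3@(0,0) a4@(3,0) a5@(3,2) a6@(3,0) a7@(2,2) | pheromone: 2 0 0 0 0 / 0 0 0 0 0 / 0 0 5 0 0 / 6 0 1 0 0 / 0 0 0 0 0 / 0 0 0 0 0
t=2: a0@(0,0) a1@(2,2) a2@(2,2) a3@(0,0) a4@(3,0) a5@(2,2) a6@(3,0) a7@(2,2) | pheromone: 3 0 0 0 0 / 0 0 0 0 0 / 0 0 8 0 0 / 7 0 0 0 0 / 0 0 0 0 0 / 0 0 0 0 0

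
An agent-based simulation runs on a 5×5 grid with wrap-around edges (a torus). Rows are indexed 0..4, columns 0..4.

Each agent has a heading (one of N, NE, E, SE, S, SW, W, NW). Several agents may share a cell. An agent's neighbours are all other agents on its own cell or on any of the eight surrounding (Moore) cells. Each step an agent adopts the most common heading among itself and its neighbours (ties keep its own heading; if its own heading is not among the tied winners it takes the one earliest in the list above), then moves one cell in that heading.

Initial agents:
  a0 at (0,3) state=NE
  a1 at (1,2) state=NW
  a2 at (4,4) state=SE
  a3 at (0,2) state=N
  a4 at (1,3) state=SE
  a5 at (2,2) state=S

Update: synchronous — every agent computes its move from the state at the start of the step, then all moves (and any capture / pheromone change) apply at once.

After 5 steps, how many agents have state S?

1

t=1: a0@(1,4):SE a1@(0,1):NW a2@(0,0):SE a3@(4,2):N a4@(2,4):SE a5@(3,2):S
t=2: a0@(2,0):SE a1@(4,0):NW a2@(1,1):SE a3@(3,2):N a4@(3,0):SE a5@(4,2):S
t=3: a0@(3,1):SE a1@(3,4):NW a2@(2,2):SE a3@(2,2):N a4@(4,1):SE a5@(0,2):S
t=4: a0@(4,2):SE a1@(2,3):NW a2@(3,3):SE a3@(3,3):SE a4@(0,2):SE a5@(1,2):S
t=5: a0@(0,3):SE a1@(3,4):SE a2@(4,4):SE a3@(4,4):SE a4@(1,3):SE a5@(2,2):S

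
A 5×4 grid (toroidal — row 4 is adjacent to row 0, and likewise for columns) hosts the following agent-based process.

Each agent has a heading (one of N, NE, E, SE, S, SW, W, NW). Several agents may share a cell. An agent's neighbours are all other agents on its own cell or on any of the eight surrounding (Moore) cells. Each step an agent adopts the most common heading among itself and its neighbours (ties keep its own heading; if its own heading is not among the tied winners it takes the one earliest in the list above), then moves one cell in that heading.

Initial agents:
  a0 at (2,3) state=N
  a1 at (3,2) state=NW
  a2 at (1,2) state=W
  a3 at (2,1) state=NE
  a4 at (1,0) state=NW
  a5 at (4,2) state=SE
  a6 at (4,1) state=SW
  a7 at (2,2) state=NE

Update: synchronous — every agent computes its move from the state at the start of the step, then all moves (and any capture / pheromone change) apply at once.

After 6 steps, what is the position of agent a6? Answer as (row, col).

(0, 1)

t=1: a0@(1,2):NW a1@(2,3):NE a2@(0,3):NE a3@(1,2):NE a4@(0,3):NW a5@(0,3):SE a6@(0,0):SW a7@(1,3):NE
t=2: a0@(0,3):NE a1@(1,0):NE a2@(4,0):NE a3@(0,3):NE a4@(4,0):NE a5@(4,0):NE a6@(4,1):NE a7@(0,0):NE
t=3: a0@(4,0):NE a1@(0,1):NE a2@(3,1):NE a3@(4,0):NE a4@(3,1):NE a5@(3,1):NE a6@(3,2):NE a7@(4,1):NE
t=4: a0@(3,1):NE a1@(4,2):NE a2@(2,2):NE a3@(3,1):NE a4@(2,2):NE a5@(2,2):NE a6@(2,3):NE a7@(3,2):NE
t=5: a0@(2,2):NE a1@(3,3):NE a2@(1,3):NE a3@(2,2):NE a4@(1,3):NE a5@(1,3):NE a6@(1,0):NE a7@(2,3):NE
t=6: a0@(1,3):NE a1@(2,0):NE a2@(0,0):NE a3@(1,3):NE a4@(0,0):NE a5@(0,0):NE a6@(0,1):NE a7@(1,0):NE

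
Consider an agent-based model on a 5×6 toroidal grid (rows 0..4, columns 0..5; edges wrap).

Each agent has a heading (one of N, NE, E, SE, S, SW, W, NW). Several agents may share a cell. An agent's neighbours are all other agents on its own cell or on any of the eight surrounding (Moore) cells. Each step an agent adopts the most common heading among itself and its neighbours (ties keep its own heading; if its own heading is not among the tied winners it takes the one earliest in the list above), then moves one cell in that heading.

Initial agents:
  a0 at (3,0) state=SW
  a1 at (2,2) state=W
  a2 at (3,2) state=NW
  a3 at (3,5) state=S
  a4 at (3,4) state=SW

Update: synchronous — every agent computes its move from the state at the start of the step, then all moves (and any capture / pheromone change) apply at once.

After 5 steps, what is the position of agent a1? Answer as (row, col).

(2, 3)

t=1: a0@(4,5):SW a1@(2,1):W a2@(2,1):NW a3@(4,4):SW a4@(4,3):SW
t=2: a0@(0,4):SW a1@(2,0):W a2@(1,0):NW a3@(0,3):SW a4@(0,2):SW
t=3: a0@(1,3):SW a1@(2,5):W a2@(0,5):NW a3@(1,2):SW a4@(1,1):SW
t=4: a0@(2,2):SW a1@(2,4):W a2@(4,4):NW a3@(2,1):SW a4@(2,0):SW
t=5: a0@(3,1):SW a1@(2,3):W a2@(3,3):NW a3@(3,0):SW a4@(3,5):SW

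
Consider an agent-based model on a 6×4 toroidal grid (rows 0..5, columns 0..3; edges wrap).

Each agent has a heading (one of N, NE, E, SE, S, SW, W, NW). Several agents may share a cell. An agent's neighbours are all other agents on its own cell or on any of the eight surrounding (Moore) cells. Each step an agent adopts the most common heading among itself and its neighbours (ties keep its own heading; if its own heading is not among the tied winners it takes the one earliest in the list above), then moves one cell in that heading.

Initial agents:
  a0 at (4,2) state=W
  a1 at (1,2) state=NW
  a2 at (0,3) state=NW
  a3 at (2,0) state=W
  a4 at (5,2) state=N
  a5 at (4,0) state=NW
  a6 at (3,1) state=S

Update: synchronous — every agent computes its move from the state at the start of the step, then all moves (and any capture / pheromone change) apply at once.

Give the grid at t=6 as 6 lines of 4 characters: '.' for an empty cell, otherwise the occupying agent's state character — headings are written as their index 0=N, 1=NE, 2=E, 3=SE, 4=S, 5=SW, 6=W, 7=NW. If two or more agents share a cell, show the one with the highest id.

t=1: a0@(4,1):W a1@(0,1):NW a2@(5,2):NW a3@(2,3):W a4@(4,2):N a5@(3,3):NW a6@(3,0):W
t=2: a0@(4,0):W a1@(5,0):NW a2@(4,1):NW a3@(2,2):W a4@(3,1):NW a5@(3,2):W a6@(3,3):W
t=3: a0@(3,3):NW a1@(4,3):NW a2@(3,0):NW a3@(2,1):W a4@(3,0):W a5@(3,1):W a6@(3,2):W
t=4: a0@(2,2):NW a1@(3,2):NW a2@(2,3):NW a3@(2,0):W a4@(3,3):W a5@(3,0):W a6@(3,1):W
t=5: a0@(1,1):NW a1@(2,1):NW a2@(1,2):NW a3@(2,3):W a4@(3,2):W a5@(3,3):W a6@(3,0):W
t=6: a0@(0,0):NW a1@(1,0):NW a2@(0,1):NW a3@(2,2):W a4@(3,1):W a5@(3,2):W a6@(3,3):W

77..
7...
..6.
.666
....
....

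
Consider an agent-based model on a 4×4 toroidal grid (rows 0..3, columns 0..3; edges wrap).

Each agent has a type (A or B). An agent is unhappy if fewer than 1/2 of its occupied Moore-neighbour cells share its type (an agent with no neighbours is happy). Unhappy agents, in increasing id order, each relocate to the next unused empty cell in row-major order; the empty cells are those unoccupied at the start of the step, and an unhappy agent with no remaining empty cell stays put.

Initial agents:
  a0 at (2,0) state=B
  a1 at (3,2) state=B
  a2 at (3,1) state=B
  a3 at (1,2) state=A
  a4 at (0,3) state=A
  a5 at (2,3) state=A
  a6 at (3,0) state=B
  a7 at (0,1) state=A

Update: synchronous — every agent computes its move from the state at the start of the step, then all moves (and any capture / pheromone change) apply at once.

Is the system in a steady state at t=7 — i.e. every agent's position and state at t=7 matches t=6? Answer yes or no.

yes

t=1: a0@(2,0):B a1@(0,0):B a2@(3,1):B a3@(1,2):A a4@(0,2):A a5@(1,0):A a6@(1,1):B a7@(1,3):A
t=2: a0@(2,0):B a1@(0,0):B a2@(3,1):B a3@(1,2):A a4@(0,2):A a5@(0,1):A a6@(0,3):B a7@(1,3):A
t=3: a0@(2,0):B a1@(0,0):B a2@(3,1):B a3@(1,2):A a4@(0,2):A a5@(0,1):A a6@(1,0):B a7@(1,1):A
t=4: (unchanged — steady state)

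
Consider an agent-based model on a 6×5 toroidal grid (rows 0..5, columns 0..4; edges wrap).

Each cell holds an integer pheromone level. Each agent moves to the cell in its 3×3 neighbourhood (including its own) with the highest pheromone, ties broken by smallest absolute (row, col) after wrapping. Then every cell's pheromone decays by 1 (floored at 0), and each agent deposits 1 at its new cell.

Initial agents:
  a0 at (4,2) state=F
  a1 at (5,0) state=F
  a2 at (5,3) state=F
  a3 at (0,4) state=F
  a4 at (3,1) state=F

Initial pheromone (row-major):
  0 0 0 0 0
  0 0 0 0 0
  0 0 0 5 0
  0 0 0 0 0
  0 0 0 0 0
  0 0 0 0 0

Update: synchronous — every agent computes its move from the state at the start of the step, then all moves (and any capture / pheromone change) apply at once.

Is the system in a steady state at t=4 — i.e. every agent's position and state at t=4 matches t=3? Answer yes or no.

yes

t=1: a0@(3,1) a1@(0,0) a2@(0,2) a3@(0,0) a4@(2,0) | pheromone: 2 0 1 0 0 / 0 0 0 0 0 / 1 0 0 4 0 / 0 1 0 0 0 / 0 0 0 0 0 / 0 0 0 0 0
t=2: a0@(2,0) a1@(0,0) a2@(0,2) a3@(0,0) a4@(2,0) | pheromone: 3 0 1 0 0 / 0 0 0 0 0 / 2 0 0 3 0 / 0 0 0 0 0 / 0 0 0 0 0 / 0 0 0 0 0
t=3: a0@(2,0) a1@(0,0) a2@(0,2) a3@(0,0) a4@(2,0) | pheromone: 4 0 1 0 0 / 0 0 0 0 0 / 3 0 0 2 0 / 0 0 0 0 0 / 0 0 0 0 0 / 0 0 0 0 0
t=4: a0@(2,0) a1@(0,0) a2@(0,2) a3@(0,0) a4@(2,0) | pheromone: 5 0 1 0 0 / 0 0 0 0 0 / 4 0 0 1 0 / 0 0 0 0 0 / 0 0 0 0 0 / 0 0 0 0 0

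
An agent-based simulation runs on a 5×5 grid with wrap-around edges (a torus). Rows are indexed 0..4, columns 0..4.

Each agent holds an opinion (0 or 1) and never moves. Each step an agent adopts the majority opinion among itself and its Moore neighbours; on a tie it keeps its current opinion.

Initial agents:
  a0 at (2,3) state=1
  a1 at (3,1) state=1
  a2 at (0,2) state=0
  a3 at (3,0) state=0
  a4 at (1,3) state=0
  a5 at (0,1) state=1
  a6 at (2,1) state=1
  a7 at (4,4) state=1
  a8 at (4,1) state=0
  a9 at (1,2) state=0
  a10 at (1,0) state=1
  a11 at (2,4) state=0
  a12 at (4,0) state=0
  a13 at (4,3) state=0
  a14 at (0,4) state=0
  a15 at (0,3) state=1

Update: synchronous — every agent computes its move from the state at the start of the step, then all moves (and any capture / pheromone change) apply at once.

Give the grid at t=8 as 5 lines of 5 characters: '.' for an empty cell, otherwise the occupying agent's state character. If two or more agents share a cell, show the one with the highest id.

t=1: a0@(2,3):0 a1@(3,1):0 a2@(0,2):0 a3@(3,0):0 a4@(1,3):0 a5@(0,1):0 a6@(2,1):1 a7@(4,4):0 a8@(4,1):0 a9@(1,2):1 a10@(1,0):1 a11@(2,4):0 a12@(4,0):0 a13@(4,3):0 a14@(0,4):0 a15@(0,3):0
t=2: a0@(2,3):0 a1@(3,1):0 a2@(0,2):0 a3@(3,0):0 a4@(1,3):0 a5@(0,1):0 a6@(2,1):1 a7@(4,4):0 a8@(4,1):0 a9@(1,2):0 a10@(1,0):0 a11@(2,4):0 a12@(4,0):0 a13@(4,3):0 a14@(0,4):0 a15@(0,3):0
t=3: a0@(2,3):0 a1@(3,1):0 a2@(0,2):0 a3@(3,0):0 a4@(1,3):0 a5@(0,1):0 a6@(2,1):0 a7@(4,4):0 a8@(4,1):0 a9@(1,2):0 a10@(1,0):0 a11@(2,4):0 a12@(4,0):0 a13@(4,3):0 a14@(0,4):0 a15@(0,3):0
t=4: (unchanged — steady state)

.0000
0.00.
.0.00
00...
00.00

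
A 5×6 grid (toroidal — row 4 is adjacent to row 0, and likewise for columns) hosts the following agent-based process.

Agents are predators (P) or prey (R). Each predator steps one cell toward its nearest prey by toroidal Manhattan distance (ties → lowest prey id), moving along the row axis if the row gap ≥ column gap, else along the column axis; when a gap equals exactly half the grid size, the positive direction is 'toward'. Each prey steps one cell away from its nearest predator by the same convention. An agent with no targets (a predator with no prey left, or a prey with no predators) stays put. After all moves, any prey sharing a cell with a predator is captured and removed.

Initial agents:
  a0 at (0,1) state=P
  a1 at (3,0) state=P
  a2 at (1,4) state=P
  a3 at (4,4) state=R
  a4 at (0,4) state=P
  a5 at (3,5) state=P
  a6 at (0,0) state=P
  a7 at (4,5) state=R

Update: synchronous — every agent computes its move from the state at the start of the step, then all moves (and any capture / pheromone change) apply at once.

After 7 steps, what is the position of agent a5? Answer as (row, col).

t=1: a0@(0,0):P a1@(4,0):P a2@(0,4):P a3@(3,4):R a4@(4,4):P a5@(4,5):P a6@(4,0):P a7@(0,5):R
t=2: a0@(0,5):P a1@(0,0):P a2@(0,5):P a3@(2,4):R a4@(3,4):P a5@(0,5):P a6@(0,0):P a7@(0,4):R
t=3: a0@(0,4):P a1@(0,5):P a2@(0,4):P a3@(1,4):R a4@(2,4):P a5@(0,4):P a6@(0,5):P a7@(0,3):R
t=4: a0@(1,4):P a1@(1,5):P a2@(1,4):P a3@(2,4):R a4@(1,4):P a5@(1,4):P a6@(1,5):P a7@(0,2):R
t=5: a0@(2,4):P a1@(2,5):P a2@(2,4):P a3@(3,4):R a4@(2,4):P a5@(2,4):P a6@(2,5):P a7@(0,1):R
t=6: a0@(3,4):P a1@(3,5):P a2@(3,4):P a3@(4,4):R a4@(3,4):P a5@(3,4):P a6@(3,5):P a7@(4,1):R
t=7: a0@(4,4):P a1@(4,5):P a2@(4,4):P a3@(0,4):R a4@(4,4):P a5@(4,4):P a6@(4,5):P a7@(4,2):R

(4, 4)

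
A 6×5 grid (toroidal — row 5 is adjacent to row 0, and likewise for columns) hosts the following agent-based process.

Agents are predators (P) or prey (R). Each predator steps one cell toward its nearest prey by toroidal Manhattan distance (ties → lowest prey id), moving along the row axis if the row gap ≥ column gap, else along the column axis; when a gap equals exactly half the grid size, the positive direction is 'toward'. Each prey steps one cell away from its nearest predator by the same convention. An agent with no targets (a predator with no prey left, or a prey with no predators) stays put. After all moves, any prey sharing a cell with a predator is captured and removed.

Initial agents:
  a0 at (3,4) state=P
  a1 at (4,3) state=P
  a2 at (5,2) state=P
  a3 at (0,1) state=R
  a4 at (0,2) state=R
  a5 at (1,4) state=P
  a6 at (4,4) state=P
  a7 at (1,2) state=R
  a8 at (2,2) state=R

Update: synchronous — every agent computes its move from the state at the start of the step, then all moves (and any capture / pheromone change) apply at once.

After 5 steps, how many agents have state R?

t=1: a0@(3,3):P a1@(5,3):P a2@(0,2):P a3@(1,1):R a4@(1,2):R a5@(1,3):P a6@(5,4):P a7@(2,2):R a8@(2,1):R
t=2: a0@(2,3):P a1@(0,3):P a2@(1,2):P a3@(2,1):R a4@(2,2):R a5@(1,2):P a6@(0,4):P a8@(2,0):R
t=3: a0@(2,2):P a1@(1,3):P a2@(2,2):P a3@(2,0):R a4@(2,1):R a5@(2,2):P a6@(1,4):P a8@(2,1):R
t=4: a0@(2,1):P a1@(1,4):P a2@(2,1):P a4@(2,0):R a5@(2,1):P a6@(2,4):P a8@(2,0):R
t=5: a0@(2,0):P a1@(2,4):P a2@(2,0):P a5@(2,0):P a6@(2,0):P

0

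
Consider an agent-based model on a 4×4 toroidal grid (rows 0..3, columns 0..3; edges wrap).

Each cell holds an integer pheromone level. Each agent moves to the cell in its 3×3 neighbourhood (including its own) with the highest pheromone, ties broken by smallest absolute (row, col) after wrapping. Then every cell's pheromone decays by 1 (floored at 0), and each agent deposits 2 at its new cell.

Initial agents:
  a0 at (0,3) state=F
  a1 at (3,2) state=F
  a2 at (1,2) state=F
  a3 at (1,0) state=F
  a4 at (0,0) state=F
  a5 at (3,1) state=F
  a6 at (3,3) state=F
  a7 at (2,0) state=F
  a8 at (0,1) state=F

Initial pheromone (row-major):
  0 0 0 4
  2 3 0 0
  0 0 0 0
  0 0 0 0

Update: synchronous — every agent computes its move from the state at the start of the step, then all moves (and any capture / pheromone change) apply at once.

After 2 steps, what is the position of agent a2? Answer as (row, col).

t=1: a0@(0,3) a1@(0,3) a2@(0,3) a3@(0,3) a4@(0,3) a5@(0,0) a6@(0,3) a7@(1,1) a8@(1,1) | pheromone: 2 0 0 15 / 1 6 0 0 / 0 0 0 0 / 0 0 0 0
t=2: a0@(0,3) a1@(0,3) a2@(0,3) a3@(0,3) a4@(0,3) a5@(0,3) a6@(0,3) a7@(1,1) a8@(1,1) | pheromone: 1 0 0 28 / 0 9 0 0 / 0 0 0 0 / 0 0 0 0

(0, 3)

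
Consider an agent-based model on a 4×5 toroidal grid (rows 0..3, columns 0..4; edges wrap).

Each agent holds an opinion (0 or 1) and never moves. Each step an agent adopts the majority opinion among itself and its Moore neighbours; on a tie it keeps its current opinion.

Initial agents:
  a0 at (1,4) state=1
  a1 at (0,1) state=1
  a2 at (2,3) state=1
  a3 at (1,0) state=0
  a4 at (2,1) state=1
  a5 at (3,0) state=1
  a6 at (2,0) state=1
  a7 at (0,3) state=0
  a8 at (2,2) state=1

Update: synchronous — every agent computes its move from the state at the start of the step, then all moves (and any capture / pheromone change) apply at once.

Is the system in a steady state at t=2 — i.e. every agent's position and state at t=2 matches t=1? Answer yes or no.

yes

t=1: a0@(1,4):1 a1@(0,1):1 a2@(2,3):1 a3@(1,0):1 a4@(2,1):1 a5@(3,0):1 a6@(2,0):1 a7@(0,3):0 a8@(2,2):1
t=2: (unchanged — steady state)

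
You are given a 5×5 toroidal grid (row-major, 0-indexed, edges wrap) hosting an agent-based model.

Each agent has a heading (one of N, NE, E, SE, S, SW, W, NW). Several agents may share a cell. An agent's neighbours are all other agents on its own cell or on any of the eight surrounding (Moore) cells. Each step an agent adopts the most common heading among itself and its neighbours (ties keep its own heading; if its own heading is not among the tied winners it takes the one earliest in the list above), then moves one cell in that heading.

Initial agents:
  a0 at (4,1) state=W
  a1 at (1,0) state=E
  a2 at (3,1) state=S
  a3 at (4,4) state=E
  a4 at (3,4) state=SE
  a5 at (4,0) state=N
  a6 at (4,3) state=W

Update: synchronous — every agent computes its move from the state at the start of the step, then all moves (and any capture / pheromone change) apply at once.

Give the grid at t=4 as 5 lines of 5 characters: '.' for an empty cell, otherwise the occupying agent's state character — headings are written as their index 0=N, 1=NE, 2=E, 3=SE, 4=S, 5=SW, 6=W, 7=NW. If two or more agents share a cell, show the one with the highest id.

t=1: a0@(4,0):W a1@(1,1):E a2@(4,1):S a3@(4,0):E a4@(4,0):SE a5@(3,0):N a6@(4,2):W
t=2: a0@(4,4):W a1@(1,2):E a2@(4,0):W a3@(4,1):E a4@(0,1):SE a5@(2,0):N a6@(4,1):W
t=3: a0@(4,3):W a1@(1,3):E a2@(4,4):W a3@(4,0):W a4@(0,2):E a5@(1,0):N a6@(4,0):W
t=4: a0@(4,2):W a1@(1,4):E a2@(4,3):W a3@(4,4):W a4@(0,3):E a5@(0,0):N a6@(4,4):W

0..2.
....2
.....
.....
..666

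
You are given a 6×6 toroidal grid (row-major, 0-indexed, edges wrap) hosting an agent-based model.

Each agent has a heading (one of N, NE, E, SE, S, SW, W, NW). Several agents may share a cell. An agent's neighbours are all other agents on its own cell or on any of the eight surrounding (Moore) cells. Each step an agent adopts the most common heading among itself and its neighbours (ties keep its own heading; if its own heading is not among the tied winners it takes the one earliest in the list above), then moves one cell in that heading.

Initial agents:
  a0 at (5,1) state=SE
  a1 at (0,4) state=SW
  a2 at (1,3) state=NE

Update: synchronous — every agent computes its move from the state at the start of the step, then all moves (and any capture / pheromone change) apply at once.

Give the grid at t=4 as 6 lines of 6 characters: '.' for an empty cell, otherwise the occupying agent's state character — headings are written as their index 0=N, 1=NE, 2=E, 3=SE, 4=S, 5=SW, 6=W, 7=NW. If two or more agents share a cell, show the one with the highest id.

t=1: a0@(0,2):SE a1@(1,3):SW a2@(0,4):NE
t=2: a0@(1,3):SE a1@(2,2):SW a2@(5,5):NE
t=3: a0@(2,4):SE a1@(3,1):SW a2@(4,0):NE
t=4: a0@(3,5):SE a1@(4,0):SW a2@(3,1):NE

......
......
......
.1...3
5.....
......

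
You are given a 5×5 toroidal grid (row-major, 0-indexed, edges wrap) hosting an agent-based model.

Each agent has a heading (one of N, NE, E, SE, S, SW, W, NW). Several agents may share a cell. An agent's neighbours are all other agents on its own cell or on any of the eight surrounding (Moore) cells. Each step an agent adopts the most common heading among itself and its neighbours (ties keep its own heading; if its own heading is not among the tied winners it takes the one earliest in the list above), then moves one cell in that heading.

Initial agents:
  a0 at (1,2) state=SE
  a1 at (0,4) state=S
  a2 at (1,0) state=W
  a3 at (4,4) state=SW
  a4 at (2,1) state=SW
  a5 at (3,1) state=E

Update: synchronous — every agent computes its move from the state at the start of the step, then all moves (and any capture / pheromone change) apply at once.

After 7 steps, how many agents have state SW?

5

t=1: a0@(2,3):SE a1@(1,4):S a2@(1,4):W a3@(0,3):SW a4@(3,0):SW a5@(3,2):E
t=2: a0@(3,4):SE a1@(2,4):S a2@(1,3):W a3@(1,2):SW a4@(4,4):SW a5@(3,3):E
t=3: a0@(4,0):SE a1@(3,4):S a2@(1,2):W a3@(2,1):SW a4@(0,3):SW a5@(3,4):E
t=4: a0@(0,1):SE a1@(4,4):S a2@(2,1):SW a3@(3,0):SW a4@(1,2):SW a5@(3,0):E
t=5: a0@(1,2):SE a1@(0,4):S a2@(3,0):SW a3@(4,4):SW a4@(2,1):SW a5@(4,4):SW
t=6: a0@(2,3):SE a1@(1,3):SW a2@(4,4):SW a3@(0,3):SW a4@(3,0):SW a5@(0,3):SW
t=7: a0@(3,4):SE a1@(2,2):SW a2@(0,3):SW a3@(1,2):SW a4@(4,4):SW a5@(1,2):SW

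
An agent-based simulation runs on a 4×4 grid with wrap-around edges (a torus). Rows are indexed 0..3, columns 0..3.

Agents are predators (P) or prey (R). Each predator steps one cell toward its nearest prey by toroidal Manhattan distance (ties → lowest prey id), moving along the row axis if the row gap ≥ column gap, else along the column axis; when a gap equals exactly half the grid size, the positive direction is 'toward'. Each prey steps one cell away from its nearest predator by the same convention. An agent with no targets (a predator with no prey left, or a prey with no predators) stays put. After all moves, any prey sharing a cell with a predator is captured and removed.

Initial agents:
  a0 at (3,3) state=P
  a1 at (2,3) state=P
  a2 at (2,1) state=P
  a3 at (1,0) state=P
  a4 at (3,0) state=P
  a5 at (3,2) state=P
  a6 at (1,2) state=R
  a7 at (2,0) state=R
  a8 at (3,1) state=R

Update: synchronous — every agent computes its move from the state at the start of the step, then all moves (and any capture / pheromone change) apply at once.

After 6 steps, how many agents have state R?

3

t=1: a0@(2,3):P a1@(2,0):P a2@(2,0):P a3@(2,0):P a4@(2,0):P a5@(3,1):P a6@(0,2):R a7@(2,1):R a8@(0,1):R
t=2: a0@(2,0):P a1@(2,1):P a2@(2,1):P a3@(2,1):P a4@(2,1):P a5@(2,1):P a6@(1,2):R a7@(2,2):R a8@(1,1):R
t=3: a0@(2,1):P a1@(2,2):P a2@(2,2):P a3@(2,2):P a4@(2,2):P a5@(2,2):P a6@(0,2):R a7@(2,3):R a8@(0,1):R
t=4: a0@(2,2):P a1@(2,3):P a2@(2,3):P a3@(2,3):P a4@(2,3):P a5@(2,3):P a6@(3,2):R a7@(2,0):R a8@(3,1):R
t=5: a0@(3,2):P a1@(2,0):P a2@(2,0):P a3@(2,0):P a4@(2,0):P a5@(2,0):P a6@(0,2):R a7@(2,1):R a8@(0,1):R
t=6: a0@(0,2):P a1@(2,1):P a2@(2,1):P a3@(2,1):P a4@(2,1):P a5@(2,1):P a6@(1,2):R a7@(2,2):R a8@(1,1):R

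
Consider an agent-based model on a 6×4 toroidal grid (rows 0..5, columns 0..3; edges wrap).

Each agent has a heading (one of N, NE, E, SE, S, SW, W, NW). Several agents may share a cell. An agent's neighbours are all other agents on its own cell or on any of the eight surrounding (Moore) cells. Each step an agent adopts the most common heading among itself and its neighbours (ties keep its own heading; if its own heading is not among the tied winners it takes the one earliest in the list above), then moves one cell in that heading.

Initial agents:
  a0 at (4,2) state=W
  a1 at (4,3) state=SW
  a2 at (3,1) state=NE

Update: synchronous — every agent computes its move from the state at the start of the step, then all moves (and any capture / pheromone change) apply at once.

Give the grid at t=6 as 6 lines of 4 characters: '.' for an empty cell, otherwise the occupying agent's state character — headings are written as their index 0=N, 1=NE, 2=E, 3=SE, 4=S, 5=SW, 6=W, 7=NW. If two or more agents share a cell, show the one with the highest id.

t=1: a0@(4,1):W a1@(5,2):SW a2@(2,2):NE
t=2: a0@(4,0):W a1@(0,1):SW a2@(1,3):NE
t=3: a0@(4,3):W a1@(1,0):SW a2@(0,0):NE
t=4: a0@(4,2):W a1@(2,3):SW a2@(5,1):NE
t=5: a0@(4,1):W a1@(3,2):SW a2@(4,2):NE
t=6: a0@(4,0):W a1@(4,1):SW a2@(3,3):NE

....
....
....
...1
65..
....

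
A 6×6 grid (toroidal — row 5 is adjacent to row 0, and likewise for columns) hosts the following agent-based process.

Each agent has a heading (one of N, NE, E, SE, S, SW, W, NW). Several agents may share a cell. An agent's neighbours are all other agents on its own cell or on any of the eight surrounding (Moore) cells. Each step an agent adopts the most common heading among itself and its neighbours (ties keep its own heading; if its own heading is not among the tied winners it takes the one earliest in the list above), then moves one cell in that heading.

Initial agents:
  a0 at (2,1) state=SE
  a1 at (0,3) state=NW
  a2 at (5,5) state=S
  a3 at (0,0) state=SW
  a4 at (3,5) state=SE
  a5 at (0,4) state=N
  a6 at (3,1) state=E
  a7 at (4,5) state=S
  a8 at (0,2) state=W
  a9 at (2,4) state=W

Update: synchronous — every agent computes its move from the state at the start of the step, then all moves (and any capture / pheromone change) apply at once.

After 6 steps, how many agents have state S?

t=1: a0@(3,2):SE a1@(5,2):NW a2@(0,5):S a3@(1,5):SW a4@(4,0):SE a5@(5,4):N a6@(3,2):E a7@(5,5):S a8@(0,1):W a9@(2,3):W
t=2: a0@(4,3):SE a1@(4,1):NW a2@(1,5):S a3@(2,4):SW a4@(5,1):SE a5@(0,4):S a6@(3,3):E a7@(0,5):S a8@(0,0):W a9@(2,2):W
t=3: a0@(5,4):SE a1@(3,0):NW a2@(2,5):S a3@(3,3):SW a4@(0,2):SE a5@(1,4):S a6@(3,4):E a7@(1,5):S a8@(1,0):S a9@(2,1):W
t=4: a0@(0,5):SE a1@(2,5):NW a2@(3,5):S a3@(4,2):SW a4@(1,3):SE a5@(2,4):S a6@(3,5):E a7@(2,5):S a8@(2,0):S a9@(2,0):W
t=5: a0@(1,0):SE a1@(3,5):S a2@(4,5):S a3@(5,1):SW a4@(2,4):SE a5@(3,4):S a6@(4,5):S a7@(3,5):S a8@(3,0):S a9@(3,0):S
t=6: a0@(2,1):SE a1@(4,5):S a2@(5,5):S a3@(0,0):SW a4@(3,4):S a5@(4,4):S a6@(5,5):S a7@(4,5):S a8@(4,0):S a9@(4,0):S

8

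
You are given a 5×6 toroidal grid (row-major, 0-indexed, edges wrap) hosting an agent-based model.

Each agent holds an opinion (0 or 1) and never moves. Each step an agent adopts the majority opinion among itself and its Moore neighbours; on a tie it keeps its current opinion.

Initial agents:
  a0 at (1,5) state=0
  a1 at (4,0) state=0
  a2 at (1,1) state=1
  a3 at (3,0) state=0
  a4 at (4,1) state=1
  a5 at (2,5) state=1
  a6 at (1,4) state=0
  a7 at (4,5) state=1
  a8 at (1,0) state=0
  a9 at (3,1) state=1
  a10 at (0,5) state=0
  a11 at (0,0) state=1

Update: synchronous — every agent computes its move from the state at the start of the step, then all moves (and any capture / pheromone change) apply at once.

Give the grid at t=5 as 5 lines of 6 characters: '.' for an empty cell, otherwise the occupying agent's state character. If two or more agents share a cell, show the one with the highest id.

1....0
01..00
.....0
11....
11...1

t=1: a0@(1,5):0 a1@(4,0):1 a2@(1,1):1 a3@(3,0):1 a4@(4,1):1 a5@(2,5):0 a6@(1,4):0 a7@(4,5):0 a8@(1,0):0 a9@(3,1):1 a10@(0,5):0 a11@(0,0):1
t=2: a0@(1,5):0 a1@(4,0):1 a2@(1,1):1 a3@(3,0):1 a4@(4,1):1 a5@(2,5):0 a6@(1,4):0 a7@(4,5):1 a8@(1,0):0 a9@(3,1):1 a10@(0,5):0 a11@(0,0):1
t=3: (unchanged — steady state)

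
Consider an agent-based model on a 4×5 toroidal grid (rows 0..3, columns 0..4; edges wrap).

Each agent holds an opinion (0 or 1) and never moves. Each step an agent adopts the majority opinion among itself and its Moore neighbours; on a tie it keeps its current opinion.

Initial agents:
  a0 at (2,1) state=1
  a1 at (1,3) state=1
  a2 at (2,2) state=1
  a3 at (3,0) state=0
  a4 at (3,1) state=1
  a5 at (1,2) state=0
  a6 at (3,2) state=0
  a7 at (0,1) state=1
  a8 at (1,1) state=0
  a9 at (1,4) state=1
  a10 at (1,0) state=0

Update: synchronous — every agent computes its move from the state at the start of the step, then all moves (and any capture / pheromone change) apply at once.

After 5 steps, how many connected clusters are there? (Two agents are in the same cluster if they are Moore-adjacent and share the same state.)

t=1: a0@(2,1):0 a1@(1,3):1 a2@(2,2):1 a3@(3,0):1 a4@(3,1):1 a5@(1,2):1 a6@(3,2):1 a7@(0,1):0 a8@(1,1):0 a9@(1,4):1 a10@(1,0):1
t=2: a0@(2,1):1 a1@(1,3):1 a2@(2,2):1 a3@(3,0):1 a4@(3,1):1 a5@(1,2):1 a6@(3,2):1 a7@(0,1):1 a8@(1,1):0 a9@(1,4):1 a10@(1,0):0
t=3: a0@(2,1):1 a1@(1,3):1 a2@(2,2):1 a3@(3,0):1 a4@(3,1):1 a5@(1,2):1 a6@(3,2):1 a7@(0,1):1 a8@(1,1):1 a9@(1,4):1 a10@(1,0):1
t=4: (unchanged — steady state)

1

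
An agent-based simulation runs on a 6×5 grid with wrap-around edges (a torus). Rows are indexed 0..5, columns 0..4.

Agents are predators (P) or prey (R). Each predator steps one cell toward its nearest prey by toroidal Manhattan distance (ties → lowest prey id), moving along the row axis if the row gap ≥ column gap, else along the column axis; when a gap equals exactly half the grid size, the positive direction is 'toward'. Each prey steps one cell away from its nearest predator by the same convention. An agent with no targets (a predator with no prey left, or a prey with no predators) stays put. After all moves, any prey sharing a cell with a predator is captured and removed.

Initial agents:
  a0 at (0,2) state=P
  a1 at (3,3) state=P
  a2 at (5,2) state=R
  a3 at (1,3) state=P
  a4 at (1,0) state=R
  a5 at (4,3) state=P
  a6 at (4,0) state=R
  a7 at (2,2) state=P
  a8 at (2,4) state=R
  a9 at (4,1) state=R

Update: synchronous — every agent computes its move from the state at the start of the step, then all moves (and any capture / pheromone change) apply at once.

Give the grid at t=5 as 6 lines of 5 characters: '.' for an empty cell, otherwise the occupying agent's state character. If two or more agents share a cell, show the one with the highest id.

t=1: a0@(5,2):P a1@(2,3):P a2@(4,2):R a3@(1,4):P a4@(1,1):R a5@(5,3):P a6@(4,1):R a7@(2,3):P a9@(4,0):R
t=2: a0@(4,2):P a1@(3,3):P a2@(3,2):R a3@(1,0):P a4@(1,2):R a5@(4,3):P a6@(3,1):R a7@(3,3):P a9@(4,4):R
t=3: a0@(3,2):P a1@(3,2):P a2@(2,2):R a3@(1,1):P a4@(1,3):R a5@(4,4):P a6@(2,1):R a7@(3,2):P a9@(4,0):R
t=4: a0@(2,2):P a1@(2,2):P a2@(1,2):R a3@(2,1):P a4@(1,4):R a5@(4,0):P a6@(3,1):R a7@(2,2):P a9@(4,1):R
t=5: a0@(1,2):P a1@(1,2):P a2@(0,2):R a3@(3,1):P a4@(1,0):R a5@(4,1):P a7@(1,2):P a9@(4,2):R

..R..
R.P..
.....
.P...
.PR..
.....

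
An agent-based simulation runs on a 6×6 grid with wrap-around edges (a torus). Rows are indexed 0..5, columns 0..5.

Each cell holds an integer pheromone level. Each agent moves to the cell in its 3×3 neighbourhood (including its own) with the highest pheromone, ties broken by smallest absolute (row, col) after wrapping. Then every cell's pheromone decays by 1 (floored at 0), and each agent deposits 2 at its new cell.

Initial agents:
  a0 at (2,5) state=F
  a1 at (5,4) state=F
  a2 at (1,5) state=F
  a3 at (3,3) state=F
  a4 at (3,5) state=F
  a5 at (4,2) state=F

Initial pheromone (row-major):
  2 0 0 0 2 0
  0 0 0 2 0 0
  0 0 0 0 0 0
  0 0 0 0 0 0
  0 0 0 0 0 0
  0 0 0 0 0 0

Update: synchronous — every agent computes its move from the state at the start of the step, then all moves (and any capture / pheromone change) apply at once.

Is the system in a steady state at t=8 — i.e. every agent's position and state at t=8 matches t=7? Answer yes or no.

yes

t=1: a0@(1,0) a1@(0,4) a2@(0,0) a3@(2,2) a4@(2,0) a5@(3,1) | pheromone: 3 0 0 0 3 0 / 2 0 0 1 0 0 / 2 0 2 0 0 0 / 0 2 0 0 0 0 / 0 0 0 0 0 0 / 0 0 0 0 0 0
t=2: a0@(0,0) a1@(0,4) a2@(0,0) a3@(2,2) a4@(1,0) a5@(2,0) | pheromone: 6 0 0 0 4 0 / 3 0 0 0 0 0 / 3 0 3 0 0 0 / 0 1 0 0 0 0 / 0 0 0 0 0 0 / 0 0 0 0 0 0
t=3: a0@(0,0) a1@(0,4) a2@(0,0) a3@(2,2) a4@(0,0) a5@(1,0) | pheromone: 11 0 0 0 5 0 / 4 0 0 0 0 0 / 2 0 4 0 0 0 / 0 0 0 0 0 0 / 0 0 0 0 0 0 / 0 0 0 0 0 0
t=4: a0@(0,0) a1@(0,4) a2@(0,0) a3@(2,2) a4@(0,0) a5@(0,0) | pheromone: 18 0 0 0 6 0 / 3 0 0 0 0 0 / 1 0 5 0 0 0 / 0 0 0 0 0 0 / 0 0 0 0 0 0 / 0 0 0 0 0 0
t=5: a0@(0,0) a1@(0,4) a2@(0,0) a3@(2,2) a4@(0,0) a5@(0,0) | pheromone: 25 0 0 0 7 0 / 2 0 0 0 0 0 / 0 0 6 0 0 0 / 0 0 0 0 0 0 / 0 0 0 0 0 0 / 0 0 0 0 0 0
t=6: a0@(0,0) a1@(0,4) a2@(0,0) a3@(2,2) a4@(0,0) a5@(0,0) | pheromone: 32 0 0 0 8 0 / 1 0 0 0 0 0 / 0 0 7 0 0 0 / 0 0 0 0 0 0 / 0 0 0 0 0 0 / 0 0 0 0 0 0
t=7: a0@(0,0) a1@(0,4) a2@(0,0) a3@(2,2) a4@(0,0) a5@(0,0) | pheromone: 39 0 0 0 9 0 / 0 0 0 0 0 0 / 0 0 8 0 0 0 / 0 0 0 0 0 0 / 0 0 0 0 0 0 / 0 0 0 0 0 0
t=8: a0@(0,0) a1@(0,4) a2@(0,0) a3@(2,2) a4@(0,0) a5@(0,0) | pheromone: 46 0 0 0 10 0 / 0 0 0 0 0 0 / 0 0 9 0 0 0 / 0 0 0 0 0 0 / 0 0 0 0 0 0 / 0 0 0 0 0 0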